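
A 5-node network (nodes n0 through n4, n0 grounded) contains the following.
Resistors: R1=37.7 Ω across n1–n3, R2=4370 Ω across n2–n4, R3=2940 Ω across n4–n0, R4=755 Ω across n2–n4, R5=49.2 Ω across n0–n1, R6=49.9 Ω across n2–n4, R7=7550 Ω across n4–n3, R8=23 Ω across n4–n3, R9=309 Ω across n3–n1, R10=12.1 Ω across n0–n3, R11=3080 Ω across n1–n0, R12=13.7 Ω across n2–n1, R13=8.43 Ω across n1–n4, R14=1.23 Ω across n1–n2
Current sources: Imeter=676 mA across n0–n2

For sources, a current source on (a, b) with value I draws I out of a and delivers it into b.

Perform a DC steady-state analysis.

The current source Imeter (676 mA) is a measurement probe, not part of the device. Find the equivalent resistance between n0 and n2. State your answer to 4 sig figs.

R_eq = 18.64 Ω

Element admittances at DC:
  Y(R1) = 0.02653 S between n1,n3
  Y(R2) = 0.0002288 S between n2,n4
  Y(R3) = 0.0003401 S between n4,n0
  Y(R4) = 0.001325 S between n2,n4
  Y(R5) = 0.02033 S between n0,n1
  Y(R6) = 0.02004 S between n2,n4
  Y(R7) = 0.0001325 S between n4,n3
  Y(R8) = 0.04348 S between n4,n3
  Y(R9) = 0.003236 S between n3,n1
  Y(R10) = 0.08264 S between n0,n3
  Y(R11) = 0.0003247 S between n1,n0
  Y(R12) = 0.07299 S between n2,n1
  Y(R13) = 0.1186 S between n1,n4
  Y(R14) = 0.8130 S between n1,n2
  Imeter: injects 0.676 A into n2 (from n0)
Assemble and solve the 4×4 MNA system:
  V(n1)=11.89  V(n2)=12.60  V(n3)=5.165  V(n4)=10.36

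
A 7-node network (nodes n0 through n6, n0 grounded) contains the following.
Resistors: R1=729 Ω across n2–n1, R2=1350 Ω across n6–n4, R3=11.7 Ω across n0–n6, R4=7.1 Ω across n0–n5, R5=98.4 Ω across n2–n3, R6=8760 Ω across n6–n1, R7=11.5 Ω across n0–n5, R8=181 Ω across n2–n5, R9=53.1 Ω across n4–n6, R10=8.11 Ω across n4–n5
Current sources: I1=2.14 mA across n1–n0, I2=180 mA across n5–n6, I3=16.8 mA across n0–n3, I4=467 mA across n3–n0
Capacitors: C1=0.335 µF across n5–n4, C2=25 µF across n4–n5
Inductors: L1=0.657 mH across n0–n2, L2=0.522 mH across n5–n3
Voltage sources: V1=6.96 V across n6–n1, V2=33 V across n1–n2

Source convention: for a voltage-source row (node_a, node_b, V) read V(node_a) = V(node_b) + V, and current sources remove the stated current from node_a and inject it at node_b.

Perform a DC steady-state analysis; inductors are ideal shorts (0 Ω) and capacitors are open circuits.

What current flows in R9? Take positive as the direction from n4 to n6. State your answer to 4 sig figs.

-0.6467 A

MNA unknowns: 6 node voltages V₁..V_6 plus 4 source currents (L1, L2, V1, V2)
R1: Y=0.001372 on G[2,1]
I1: z[1]−=0.00214, z[0]+=0.00214
C1: Y=0.000 on G[5,4]
R2: Y=0.0007407 on G[6,4]
L1: row V0−V2=0, i_L1 at 0,2
R3: Y=0.08547 on G[0,6]
R4: Y=0.1408 on G[0,5]
R5: Y=0.01016 on G[2,3]
R6: Y=0.0001142 on G[6,1]
R7: Y=0.08696 on G[0,5]
R8: Y=0.005525 on G[2,5]
I2: z[5]−=0.18, z[6]+=0.18
R9: Y=0.01883 on G[4,6]
L2: row V5−V3=0, i_L2 at 5,3
C2: Y=0.000 on G[4,5]
I3: z[0]−=0.0168, z[3]+=0.0168
R10: Y=0.1233 on G[4,5]
I4: z[3]−=0.467, z[0]+=0.467
V1: row V6−V1=6.96, i_V1 at 6,1
V2: row V1−V2=33, i_V2 at 1,2
solve → V1=33.00, V2=0.000, V3=0.1720, V4=5.623, V5=0.1720, V6=39.96
aux → i_L1=3.907, i_L2=0.4519, i_V1=-3.908, i_V2=-3.955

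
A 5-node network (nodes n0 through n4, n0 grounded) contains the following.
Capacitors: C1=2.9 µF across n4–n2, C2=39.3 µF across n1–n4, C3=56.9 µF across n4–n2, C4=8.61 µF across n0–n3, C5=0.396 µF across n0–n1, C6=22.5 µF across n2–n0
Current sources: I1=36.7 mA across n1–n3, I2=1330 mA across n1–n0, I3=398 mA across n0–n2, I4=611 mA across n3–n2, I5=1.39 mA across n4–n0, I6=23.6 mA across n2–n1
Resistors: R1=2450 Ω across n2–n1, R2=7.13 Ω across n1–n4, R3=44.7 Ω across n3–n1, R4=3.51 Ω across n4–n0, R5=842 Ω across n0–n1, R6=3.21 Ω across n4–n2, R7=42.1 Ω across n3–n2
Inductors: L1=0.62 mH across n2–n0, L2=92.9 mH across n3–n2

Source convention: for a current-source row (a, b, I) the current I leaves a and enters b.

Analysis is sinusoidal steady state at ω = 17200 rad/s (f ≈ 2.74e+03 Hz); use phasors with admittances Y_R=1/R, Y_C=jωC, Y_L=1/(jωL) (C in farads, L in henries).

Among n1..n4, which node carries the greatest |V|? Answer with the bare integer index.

Element admittances at ω=17200 rad/s:
  Y(C1) = 0.000+0.04988j S between n4,n2
  I1: injects 0.0367 A into n3 (from n1)
  I2: injects 1.33 A into n0 (from n1)
  Y(C2) = 0.000+0.6760j S between n1,n4
  Y(R1) = 0.0004082+0.000j S between n2,n1
  I3: injects 0.398 A into n2 (from n0)
  Y(C3) = 0.000+0.9787j S between n4,n2
  Y(R2) = 0.1403+0.000j S between n1,n4
  Y(L1) = 0.000-0.09377j S between n2,n0
  Y(R3) = 0.02237+0.000j S between n3,n1
  Y(C4) = 0.000+0.1481j S between n0,n3
  Y(R4) = 0.2849+0.000j S between n4,n0
  Y(L2) = 0.000-0.0006258j S between n3,n2
  Y(C5) = 0.000+0.006811j S between n0,n1
  I4: injects 0.611 A into n2 (from n3)
  Y(R5) = 0.001188+0.000j S between n0,n1
  Y(C6) = 0.000+0.3870j S between n2,n0
  I5: injects 0.00139 A into n0 (from n4)
  Y(R6) = 0.3115+0.000j S between n4,n2
  Y(R7) = 0.02375+0.000j S between n3,n2
  I6: injects 0.0236 A into n1 (from n2)
Assemble and solve the 4×4 MNA system:
  V(n1)=-1.365+2.834j  V(n2)=-0.5274+0.1282j  V(n3)=-0.7801+3.942j  V(n4)=-1.022+0.9692j

3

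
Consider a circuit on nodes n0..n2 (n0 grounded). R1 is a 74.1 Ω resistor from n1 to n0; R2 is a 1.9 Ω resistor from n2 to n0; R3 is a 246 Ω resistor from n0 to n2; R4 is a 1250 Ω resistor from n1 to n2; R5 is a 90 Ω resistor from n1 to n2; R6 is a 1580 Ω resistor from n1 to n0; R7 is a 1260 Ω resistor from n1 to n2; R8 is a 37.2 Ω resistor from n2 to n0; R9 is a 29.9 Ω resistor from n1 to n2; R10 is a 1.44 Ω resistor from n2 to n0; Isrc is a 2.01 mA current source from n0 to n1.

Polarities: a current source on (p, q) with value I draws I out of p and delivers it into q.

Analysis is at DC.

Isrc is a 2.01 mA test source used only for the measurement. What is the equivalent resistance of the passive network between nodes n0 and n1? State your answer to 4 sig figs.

R_eq = 17.05 Ω

MNA unknowns: 2 node voltages V₁..V_2
R1: Y=0.01350 on G[1,0]
R2: Y=0.5263 on G[2,0]
R3: Y=0.004065 on G[0,2]
R4: Y=0.0008000 on G[1,2]
R5: Y=0.01111 on G[1,2]
R6: Y=0.0006329 on G[1,0]
R7: Y=0.0007937 on G[1,2]
R8: Y=0.02688 on G[2,0]
R9: Y=0.03344 on G[1,2]
R10: Y=0.6944 on G[2,0]
Isrc: z[0]−=0.00201, z[1]+=0.00201
solve → V1=0.03428, V2=0.001219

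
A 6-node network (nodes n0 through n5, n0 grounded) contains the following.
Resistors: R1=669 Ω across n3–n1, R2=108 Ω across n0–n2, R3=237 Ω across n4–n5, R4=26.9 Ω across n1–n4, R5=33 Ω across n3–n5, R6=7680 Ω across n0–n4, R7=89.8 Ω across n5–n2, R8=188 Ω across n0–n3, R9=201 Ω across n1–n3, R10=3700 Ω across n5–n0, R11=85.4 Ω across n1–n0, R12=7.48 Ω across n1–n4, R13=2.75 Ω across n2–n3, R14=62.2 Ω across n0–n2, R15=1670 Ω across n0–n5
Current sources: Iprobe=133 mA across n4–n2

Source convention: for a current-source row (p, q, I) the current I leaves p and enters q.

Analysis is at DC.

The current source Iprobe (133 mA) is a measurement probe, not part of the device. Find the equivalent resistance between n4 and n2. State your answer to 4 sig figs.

MNA unknowns: 5 node voltages V₁..V_5
R1: Y=0.001495 on G[3,1]
R2: Y=0.009259 on G[0,2]
R3: Y=0.004219 on G[4,5]
R4: Y=0.03717 on G[1,4]
R5: Y=0.03030 on G[3,5]
R6: Y=0.0001302 on G[0,4]
R7: Y=0.01114 on G[5,2]
R8: Y=0.005319 on G[0,3]
R9: Y=0.004975 on G[1,3]
R10: Y=0.0002703 on G[5,0]
R11: Y=0.01171 on G[1,0]
R12: Y=0.1337 on G[1,4]
R13: Y=0.3636 on G[2,3]
R14: Y=0.01608 on G[0,2]
R15: Y=0.0005988 on G[0,5]
Iprobe: z[4]−=0.133, z[2]+=0.133
solve → V1=-5.073, V2=1.966, V3=1.763, V4=-5.680, V5=1.104

R_eq = 57.49 Ω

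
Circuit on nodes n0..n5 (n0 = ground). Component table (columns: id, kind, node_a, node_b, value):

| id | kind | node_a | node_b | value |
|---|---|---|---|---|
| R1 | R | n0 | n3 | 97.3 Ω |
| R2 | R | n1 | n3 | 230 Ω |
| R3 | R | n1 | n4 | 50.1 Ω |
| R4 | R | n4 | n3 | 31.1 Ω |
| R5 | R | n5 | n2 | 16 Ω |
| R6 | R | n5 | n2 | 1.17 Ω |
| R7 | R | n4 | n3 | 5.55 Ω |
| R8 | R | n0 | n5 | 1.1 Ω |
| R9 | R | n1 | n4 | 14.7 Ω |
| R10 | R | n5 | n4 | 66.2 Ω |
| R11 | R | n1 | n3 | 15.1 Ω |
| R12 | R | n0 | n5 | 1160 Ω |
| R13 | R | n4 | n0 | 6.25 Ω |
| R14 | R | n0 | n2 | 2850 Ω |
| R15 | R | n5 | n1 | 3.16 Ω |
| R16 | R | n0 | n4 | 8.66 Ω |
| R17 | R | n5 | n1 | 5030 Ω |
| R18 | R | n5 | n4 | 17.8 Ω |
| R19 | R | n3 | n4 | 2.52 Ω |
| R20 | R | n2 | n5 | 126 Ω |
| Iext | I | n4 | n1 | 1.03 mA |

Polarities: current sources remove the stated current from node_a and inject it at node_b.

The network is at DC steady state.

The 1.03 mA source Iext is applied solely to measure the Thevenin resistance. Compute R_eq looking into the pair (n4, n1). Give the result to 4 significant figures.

Apply KCL at each of the 5 non-ground nodes and solve the resulting linear system.
Node n1: branches {R2, R3, R9, R11, R15, R17, Iext} → V_1 = 0.002049
Node n2: branches {R5, R6, R14, R20} → V_2 = 0.0004247
Node n3: branches {R1, R2, R4, R7, R11, R19} → V_3 = -0.0009969
Node n4: branches {R3, R4, R7, R9, R10, R13, R16, R18, R19, Iext} → V_4 = -0.001367
Node n5: branches {R5, R6, R8, R10, R12, R15, R17, R18, R20} → V_5 = 0.0004248

R_eq = 3.317 Ω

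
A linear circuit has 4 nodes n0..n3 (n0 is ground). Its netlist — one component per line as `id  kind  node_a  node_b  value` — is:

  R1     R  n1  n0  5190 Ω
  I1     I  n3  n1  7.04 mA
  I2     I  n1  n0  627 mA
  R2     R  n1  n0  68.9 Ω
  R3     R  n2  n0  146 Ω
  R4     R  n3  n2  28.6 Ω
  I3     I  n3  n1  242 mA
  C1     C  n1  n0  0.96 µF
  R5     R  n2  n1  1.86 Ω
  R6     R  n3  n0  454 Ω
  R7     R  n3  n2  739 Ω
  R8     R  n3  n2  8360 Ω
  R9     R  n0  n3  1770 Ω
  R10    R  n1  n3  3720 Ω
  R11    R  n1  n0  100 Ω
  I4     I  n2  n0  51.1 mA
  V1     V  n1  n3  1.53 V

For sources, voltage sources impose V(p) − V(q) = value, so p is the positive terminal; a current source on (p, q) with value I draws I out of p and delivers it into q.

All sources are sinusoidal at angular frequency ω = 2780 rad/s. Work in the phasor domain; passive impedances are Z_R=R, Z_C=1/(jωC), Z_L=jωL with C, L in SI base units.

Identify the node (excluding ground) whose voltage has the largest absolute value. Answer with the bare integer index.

3

Element admittances at ω=2780 rad/s:
  Y(R1) = 0.0001927+0.000j S between n1,n0
  I1: injects 0.00704 A into n1 (from n3)
  I2: injects 0.627 A into n0 (from n1)
  Y(R2) = 0.01451+0.000j S between n1,n0
  Y(R3) = 0.006849+0.000j S between n2,n0
  Y(R4) = 0.03497+0.000j S between n3,n2
  I3: injects 0.242 A into n1 (from n3)
  Y(C1) = 0.000+0.002669j S between n1,n0
  Y(R5) = 0.5376+0.000j S between n2,n1
  Y(R6) = 0.002203+0.000j S between n3,n0
  Y(R7) = 0.001353+0.000j S between n3,n2
  Y(R8) = 0.0001196+0.000j S between n3,n2
  Y(R9) = 0.0005650+0.000j S between n0,n3
  Y(R10) = 0.0002688+0.000j S between n1,n3
  Y(R11) = 0.01000+0.000j S between n1,n0
  I4: injects 0.0511 A into n0 (from n2)
  V1: constraint V(n1)−V(n3) = 1.53
Assemble and solve the 4×4 MNA system:
  V(n1)=-19.52+1.522j  V(n2)=-19.48+1.504j  V(n3)=-21.05+1.522j
  i(V1)=0.1329+0.004865j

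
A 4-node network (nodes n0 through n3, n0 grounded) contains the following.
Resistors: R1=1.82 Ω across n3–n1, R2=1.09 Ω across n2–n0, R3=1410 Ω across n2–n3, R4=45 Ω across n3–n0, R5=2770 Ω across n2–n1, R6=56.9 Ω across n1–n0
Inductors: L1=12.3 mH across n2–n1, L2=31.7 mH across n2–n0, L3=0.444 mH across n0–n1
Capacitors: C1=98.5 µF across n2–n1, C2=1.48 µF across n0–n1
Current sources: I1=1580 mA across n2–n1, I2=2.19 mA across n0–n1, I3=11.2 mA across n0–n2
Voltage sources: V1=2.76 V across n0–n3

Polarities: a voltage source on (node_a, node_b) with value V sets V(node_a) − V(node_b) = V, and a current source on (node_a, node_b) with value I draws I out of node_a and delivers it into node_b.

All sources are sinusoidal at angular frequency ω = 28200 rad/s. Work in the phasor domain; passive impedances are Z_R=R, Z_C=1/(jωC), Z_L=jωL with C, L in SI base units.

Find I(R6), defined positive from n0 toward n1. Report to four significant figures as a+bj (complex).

0.01751+0.002957j A

Element admittances at ω=28200 rad/s:
  Y(R1) = 0.5495+0.000j S between n3,n1
  Y(L1) = 0.000-0.002883j S between n2,n1
  Y(R2) = 0.9174+0.000j S between n2,n0
  Y(R3) = 0.0007092+0.000j S between n2,n3
  Y(L2) = 0.000-0.001119j S between n2,n0
  Y(L3) = 0.000-0.07987j S between n0,n1
  Y(C1) = 0.000+2.778j S between n2,n1
  Y(R4) = 0.02222+0.000j S between n3,n0
  I1: injects 1.58 A into n1 (from n2)
  Y(R5) = 0.0003610+0.000j S between n2,n1
  I2: injects 0.00219 A into n1 (from n0)
  I3: injects 0.0112 A into n2 (from n0)
  Y(R6) = 0.01757+0.000j S between n1,n0
  Y(C2) = 0.000+0.04174j S between n0,n1
  V1: constraint V(n0)−V(n3) = 2.76
Assemble and solve the 4×4 MNA system:
  V(n1)=-0.9963-0.1683j  V(n2)=-1.017+0.06131j  V(n3)=-2.760+0.000j
  i(V1)=-1.032+0.09241j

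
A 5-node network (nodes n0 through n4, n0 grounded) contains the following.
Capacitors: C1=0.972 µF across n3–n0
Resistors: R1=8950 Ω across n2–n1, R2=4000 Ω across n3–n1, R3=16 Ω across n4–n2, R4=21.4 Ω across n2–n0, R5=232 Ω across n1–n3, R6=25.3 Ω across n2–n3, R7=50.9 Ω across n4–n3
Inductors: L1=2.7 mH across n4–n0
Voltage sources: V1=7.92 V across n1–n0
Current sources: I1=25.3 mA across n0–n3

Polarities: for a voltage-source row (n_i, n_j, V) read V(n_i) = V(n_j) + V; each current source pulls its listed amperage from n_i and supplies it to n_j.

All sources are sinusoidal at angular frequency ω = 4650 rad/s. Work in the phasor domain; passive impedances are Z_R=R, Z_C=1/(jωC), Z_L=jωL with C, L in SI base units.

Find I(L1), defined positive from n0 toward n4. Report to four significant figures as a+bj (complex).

-0.03582+0.01814j A

MNA unknowns: 4 node voltages V₁..V_4 plus 1 source current (V1)
C1: Y=0.000+0.004520j on G[3,0]
R1: Y=0.0001117+0.000j on G[2,1]
R2: Y=0.0002500+0.000j on G[3,1]
R3: Y=0.06250+0.000j on G[4,2]
R4: Y=0.04673+0.000j on G[2,0]
R5: Y=0.004310+0.000j on G[1,3]
L1: Y=0.000-0.07965j on G[4,0]
R6: Y=0.03953+0.000j on G[2,3]
R7: Y=0.01965+0.000j on G[4,3]
V1: row V1−V0=7.92, i_V1 at 1,0
I1: z[0]−=0.0253, z[3]+=0.0253
solve → V1=7.920+0.000j, V2=0.4546+0.2401j, V3=1.329+0.1933j, V4=0.2277+0.4497j
aux → i_V1=-0.03089+0.0009083j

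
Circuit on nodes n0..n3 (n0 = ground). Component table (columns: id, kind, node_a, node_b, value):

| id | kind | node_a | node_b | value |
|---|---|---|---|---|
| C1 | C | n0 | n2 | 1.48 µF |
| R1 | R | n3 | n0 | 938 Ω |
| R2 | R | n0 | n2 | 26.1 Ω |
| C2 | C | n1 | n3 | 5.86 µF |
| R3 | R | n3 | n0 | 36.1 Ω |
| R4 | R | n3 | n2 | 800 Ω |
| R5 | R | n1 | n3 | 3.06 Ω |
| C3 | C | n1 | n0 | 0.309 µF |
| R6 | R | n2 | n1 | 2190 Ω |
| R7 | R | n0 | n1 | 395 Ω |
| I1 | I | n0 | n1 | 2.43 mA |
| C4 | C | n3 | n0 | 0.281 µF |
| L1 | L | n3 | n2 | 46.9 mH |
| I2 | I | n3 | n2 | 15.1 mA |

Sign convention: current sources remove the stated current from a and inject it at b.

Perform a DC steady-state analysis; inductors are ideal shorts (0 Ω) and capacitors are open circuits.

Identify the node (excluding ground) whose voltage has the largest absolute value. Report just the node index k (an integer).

Apply KCL at each of the 3 non-ground nodes and solve the resulting linear system.
Node n1: branches {C2, R5, C3, R6, R7, I1} → V_1 = 0.04175
Node n2: branches {C1, R2, R4, R6, L1, I2} → V_2 = 0.03465
Node n3: branches {R1, C2, R3, R4, R5, C4, L1, I2} → V_3 = 0.03465
Source currents: i(L1)=-0.01378

1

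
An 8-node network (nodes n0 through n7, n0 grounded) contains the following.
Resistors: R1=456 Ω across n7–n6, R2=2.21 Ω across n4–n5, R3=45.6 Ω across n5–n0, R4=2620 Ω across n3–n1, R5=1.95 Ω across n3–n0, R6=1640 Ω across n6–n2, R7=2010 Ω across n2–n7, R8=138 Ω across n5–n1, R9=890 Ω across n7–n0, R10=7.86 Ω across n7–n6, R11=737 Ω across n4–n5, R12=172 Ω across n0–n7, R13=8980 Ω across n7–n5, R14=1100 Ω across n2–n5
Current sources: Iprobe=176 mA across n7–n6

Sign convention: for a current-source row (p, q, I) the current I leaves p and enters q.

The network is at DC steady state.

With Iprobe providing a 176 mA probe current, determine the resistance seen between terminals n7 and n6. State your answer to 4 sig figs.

R_eq = 7.702 Ω

Apply KCL at each of the 7 non-ground nodes and solve the resulting linear system.
Node n1: branches {R4, R8} → V_1 = 0.01424
Node n2: branches {R6, R7, R14} → V_2 = 0.3902
Node n3: branches {R4, R5} → V_3 = 1.059e-05
Node n4: branches {R2, R11} → V_4 = 0.01499
Node n5: branches {R2, R3, R8, R11, R13, R14} → V_5 = 0.01499
Node n6: branches {R1, R6, R10, Iprobe} → V_6 = 1.307
Node n7: branches {R1, R7, R9, R10, R12, R13, Iprobe} → V_7 = -0.04816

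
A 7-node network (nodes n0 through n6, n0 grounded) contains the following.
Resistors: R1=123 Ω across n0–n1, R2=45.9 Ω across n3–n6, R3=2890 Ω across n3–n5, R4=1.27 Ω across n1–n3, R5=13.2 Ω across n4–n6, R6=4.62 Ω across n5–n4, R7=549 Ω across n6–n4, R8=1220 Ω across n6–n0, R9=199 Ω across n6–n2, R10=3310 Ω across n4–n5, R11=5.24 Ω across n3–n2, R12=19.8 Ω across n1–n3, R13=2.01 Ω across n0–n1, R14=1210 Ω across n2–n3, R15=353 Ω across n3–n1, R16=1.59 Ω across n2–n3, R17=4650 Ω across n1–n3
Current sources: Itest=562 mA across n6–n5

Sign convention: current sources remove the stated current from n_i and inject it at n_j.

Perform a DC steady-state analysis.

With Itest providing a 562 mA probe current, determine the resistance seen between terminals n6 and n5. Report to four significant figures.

R_eq = 17.40 Ω

MNA unknowns: 6 node voltages V₁..V_6
R1: Y=0.008130 on G[0,1]
R2: Y=0.02179 on G[3,6]
R3: Y=0.0003460 on G[3,5]
R4: Y=0.7874 on G[1,3]
R5: Y=0.07576 on G[4,6]
R6: Y=0.2165 on G[5,4]
R7: Y=0.001821 on G[6,4]
R8: Y=0.0008197 on G[6,0]
R9: Y=0.005025 on G[6,2]
R10: Y=0.0003021 on G[4,5]
R11: Y=0.1908 on G[3,2]
R12: Y=0.05051 on G[1,3]
R13: Y=0.4975 on G[0,1]
R14: Y=0.0008264 on G[2,3]
R15: Y=0.002833 on G[3,1]
R16: Y=0.6289 on G[2,3]
R17: Y=0.0002151 on G[1,3]
Itest: z[6]−=0.562, z[5]+=0.562
solve → V1=0.0001958, V2=-0.0004235, V3=0.0003135, V4=7.080, V5=9.658, V6=-0.1208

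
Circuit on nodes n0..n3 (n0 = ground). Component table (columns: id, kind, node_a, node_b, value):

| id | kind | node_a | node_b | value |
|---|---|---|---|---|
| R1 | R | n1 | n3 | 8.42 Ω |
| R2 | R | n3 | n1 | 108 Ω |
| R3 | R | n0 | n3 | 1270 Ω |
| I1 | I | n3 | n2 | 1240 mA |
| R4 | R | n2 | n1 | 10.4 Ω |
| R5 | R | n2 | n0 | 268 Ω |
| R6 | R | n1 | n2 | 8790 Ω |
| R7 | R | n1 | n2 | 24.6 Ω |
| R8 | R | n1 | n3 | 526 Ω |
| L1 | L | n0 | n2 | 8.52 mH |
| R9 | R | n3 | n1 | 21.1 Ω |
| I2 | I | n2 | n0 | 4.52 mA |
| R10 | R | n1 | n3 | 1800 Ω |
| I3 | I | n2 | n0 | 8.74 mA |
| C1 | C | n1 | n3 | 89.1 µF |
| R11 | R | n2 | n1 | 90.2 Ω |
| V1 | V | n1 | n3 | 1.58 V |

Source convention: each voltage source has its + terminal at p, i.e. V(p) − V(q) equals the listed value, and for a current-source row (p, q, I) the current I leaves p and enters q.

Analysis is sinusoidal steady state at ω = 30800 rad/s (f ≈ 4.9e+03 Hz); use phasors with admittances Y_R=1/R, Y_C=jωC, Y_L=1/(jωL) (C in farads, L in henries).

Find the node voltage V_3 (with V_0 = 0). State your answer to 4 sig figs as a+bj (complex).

Element admittances at ω=30800 rad/s:
  Y(R1) = 0.1188+0.000j S between n1,n3
  Y(R2) = 0.009259+0.000j S between n3,n1
  Y(R3) = 0.0007874+0.000j S between n0,n3
  I1: injects 1.24 A into n2 (from n3)
  Y(R4) = 0.09615+0.000j S between n2,n1
  Y(R5) = 0.003731+0.000j S between n2,n0
  Y(R6) = 0.0001138+0.000j S between n1,n2
  Y(R7) = 0.04065+0.000j S between n1,n2
  Y(R8) = 0.001901+0.000j S between n1,n3
  Y(L1) = 0.000-0.003811j S between n0,n2
  Y(R9) = 0.04739+0.000j S between n3,n1
  I2: injects 0.00452 A into n0 (from n2)
  Y(R10) = 0.0005556+0.000j S between n1,n3
  I3: injects 0.00874 A into n0 (from n2)
  Y(C1) = 0.000+2.744j S between n1,n3
  Y(R11) = 0.01109+0.000j S between n2,n1
  V1: constraint V(n1)−V(n3) = 1.58
Assemble and solve the 4×4 MNA system:
  V(n1)=-9.028-0.5930j  V(n2)=-0.7063-0.5962j  V(n3)=-10.61-0.5930j
  i(V1)=0.9506-4.336j

-10.61-0.5930j V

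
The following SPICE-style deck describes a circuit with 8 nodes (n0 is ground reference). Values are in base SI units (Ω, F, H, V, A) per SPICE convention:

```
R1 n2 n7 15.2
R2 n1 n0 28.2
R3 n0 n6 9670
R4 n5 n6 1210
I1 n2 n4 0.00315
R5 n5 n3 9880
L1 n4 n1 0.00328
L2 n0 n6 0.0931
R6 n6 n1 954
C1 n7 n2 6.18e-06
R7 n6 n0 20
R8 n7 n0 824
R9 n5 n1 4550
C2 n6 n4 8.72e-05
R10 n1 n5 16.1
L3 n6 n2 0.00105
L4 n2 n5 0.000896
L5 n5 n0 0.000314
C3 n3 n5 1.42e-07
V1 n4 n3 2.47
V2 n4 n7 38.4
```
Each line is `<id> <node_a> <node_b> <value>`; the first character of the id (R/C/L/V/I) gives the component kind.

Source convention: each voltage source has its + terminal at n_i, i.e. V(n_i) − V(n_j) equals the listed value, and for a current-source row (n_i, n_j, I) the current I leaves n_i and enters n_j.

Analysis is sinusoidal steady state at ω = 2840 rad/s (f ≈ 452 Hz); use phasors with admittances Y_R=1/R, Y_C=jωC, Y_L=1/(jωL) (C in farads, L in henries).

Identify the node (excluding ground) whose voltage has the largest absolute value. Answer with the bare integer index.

Apply KCL at each of the 7 non-ground nodes and solve the resulting linear system.
Node n1: branches {R2, L1, R6, R9, R10} → V_1 = 0.4793-2.460j
Node n2: branches {R1, I1, C1, L3, L4} → V_2 = 0.5866+0.1961j
Node n3: branches {R5, C3, V1} → V_3 = 0.3806-2.152j
Node n4: branches {I1, L1, C2, V1, V2} → V_4 = 2.851-2.152j
Node n5: branches {R4, R5, R9, R10, L4, L5, C3} → V_5 = 0.2521+0.05995j
Node n6: branches {R3, R4, L2, R6, R7, C2, L3} → V_6 = -1.373+7.331j
Node n7: branches {R1, C1, R8, V2} → V_7 = -35.55-2.152j
Source currents: i(V1)=0.0009049-0.0001720j, i(V2)=-2.379-0.7913j

7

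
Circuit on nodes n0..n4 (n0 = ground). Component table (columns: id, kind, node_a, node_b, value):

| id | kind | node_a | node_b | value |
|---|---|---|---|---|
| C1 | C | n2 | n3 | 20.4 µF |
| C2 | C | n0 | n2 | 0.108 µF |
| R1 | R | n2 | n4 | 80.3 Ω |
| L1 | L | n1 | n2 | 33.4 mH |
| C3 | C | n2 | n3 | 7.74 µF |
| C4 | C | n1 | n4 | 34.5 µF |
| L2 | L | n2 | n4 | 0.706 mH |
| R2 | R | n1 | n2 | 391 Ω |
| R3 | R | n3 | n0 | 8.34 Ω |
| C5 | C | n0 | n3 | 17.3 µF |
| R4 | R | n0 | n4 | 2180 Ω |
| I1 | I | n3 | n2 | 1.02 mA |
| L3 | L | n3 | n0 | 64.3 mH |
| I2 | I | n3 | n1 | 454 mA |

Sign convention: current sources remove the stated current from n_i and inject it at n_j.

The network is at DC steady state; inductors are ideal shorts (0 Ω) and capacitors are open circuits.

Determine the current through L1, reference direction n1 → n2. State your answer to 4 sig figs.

MNA unknowns: 4 node voltages V₁..V_4 plus 3 source currents (L1, L2, L3)
C1: Y=0.000 on G[2,3]
C2: Y=0.000 on G[0,2]
R1: Y=0.01245 on G[2,4]
L1: row V1−V2=0, i_L1 at 1,2
C3: Y=0.000 on G[2,3]
C4: Y=0.000 on G[1,4]
L2: row V2−V4=0, i_L2 at 2,4
R2: Y=0.002558 on G[1,2]
R3: Y=0.1199 on G[3,0]
C5: Y=0.000 on G[0,3]
R4: Y=0.0004587 on G[0,4]
I1: z[3]−=0.00102, z[2]+=0.00102
L3: row V3−V0=0, i_L3 at 3,0
I2: z[3]−=0.454, z[1]+=0.454
solve → V1=991.9, V2=991.9, V3=0.000, V4=991.9
aux → i_L1=0.4540, i_L2=0.4550, i_L3=-0.4550

0.4540 A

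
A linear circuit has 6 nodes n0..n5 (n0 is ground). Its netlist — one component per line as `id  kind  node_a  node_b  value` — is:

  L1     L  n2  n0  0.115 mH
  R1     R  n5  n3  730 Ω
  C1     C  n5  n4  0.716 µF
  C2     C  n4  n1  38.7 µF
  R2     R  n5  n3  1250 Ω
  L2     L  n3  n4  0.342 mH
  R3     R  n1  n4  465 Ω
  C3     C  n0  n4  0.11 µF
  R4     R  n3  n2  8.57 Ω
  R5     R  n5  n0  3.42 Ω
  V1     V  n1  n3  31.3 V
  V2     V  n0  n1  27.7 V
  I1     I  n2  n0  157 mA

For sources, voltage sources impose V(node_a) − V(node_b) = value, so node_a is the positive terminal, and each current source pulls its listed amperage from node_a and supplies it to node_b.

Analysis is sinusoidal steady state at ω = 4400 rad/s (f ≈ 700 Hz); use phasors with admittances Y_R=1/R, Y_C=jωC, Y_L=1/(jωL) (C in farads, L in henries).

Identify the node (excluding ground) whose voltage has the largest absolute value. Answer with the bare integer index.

4

Apply KCL at each of the 5 non-ground nodes and solve the resulting linear system.
Node n1: branches {C2, R3, V1, V2} → V_1 = -27.70+0.000j
Node n2: branches {L1, R4, I1} → V_2 = -0.2096-3.551j
Node n3: branches {R1, R2, L2, R4, V1} → V_3 = -59.00+0.000j
Node n4: branches {C1, C2, L2, R3, C3} → V_4 = -70.30+0.1915j
Node n5: branches {R1, C1, R2, R5} → V_5 = -0.4446-0.7471j
Source currents: i(V1)=-7.114-7.091j, i(V2)=-6.990+0.1618j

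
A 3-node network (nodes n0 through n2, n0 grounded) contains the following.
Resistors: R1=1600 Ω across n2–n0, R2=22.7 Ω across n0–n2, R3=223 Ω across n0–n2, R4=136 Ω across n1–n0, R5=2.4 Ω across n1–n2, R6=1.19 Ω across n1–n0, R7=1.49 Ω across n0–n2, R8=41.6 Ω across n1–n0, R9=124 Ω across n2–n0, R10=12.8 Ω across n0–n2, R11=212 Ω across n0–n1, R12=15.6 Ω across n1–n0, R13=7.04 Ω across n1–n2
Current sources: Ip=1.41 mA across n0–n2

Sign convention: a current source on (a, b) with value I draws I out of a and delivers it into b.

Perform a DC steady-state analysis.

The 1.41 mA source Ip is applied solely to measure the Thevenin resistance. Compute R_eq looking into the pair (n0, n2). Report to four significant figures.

R_eq = 0.8643 Ω

MNA unknowns: 2 node voltages V₁..V_2
R1: Y=0.0006250 on G[2,0]
R2: Y=0.04405 on G[0,2]
R3: Y=0.004484 on G[0,2]
R4: Y=0.007353 on G[1,0]
R5: Y=0.4167 on G[1,2]
R6: Y=0.8403 on G[1,0]
R7: Y=0.6711 on G[0,2]
R8: Y=0.02404 on G[1,0]
R9: Y=0.008065 on G[2,0]
R10: Y=0.07812 on G[0,2]
R11: Y=0.004717 on G[0,1]
R12: Y=0.06410 on G[1,0]
R13: Y=0.1420 on G[1,2]
Ip: z[0]−=0.00141, z[2]+=0.00141
solve → V1=0.0004541, V2=0.001219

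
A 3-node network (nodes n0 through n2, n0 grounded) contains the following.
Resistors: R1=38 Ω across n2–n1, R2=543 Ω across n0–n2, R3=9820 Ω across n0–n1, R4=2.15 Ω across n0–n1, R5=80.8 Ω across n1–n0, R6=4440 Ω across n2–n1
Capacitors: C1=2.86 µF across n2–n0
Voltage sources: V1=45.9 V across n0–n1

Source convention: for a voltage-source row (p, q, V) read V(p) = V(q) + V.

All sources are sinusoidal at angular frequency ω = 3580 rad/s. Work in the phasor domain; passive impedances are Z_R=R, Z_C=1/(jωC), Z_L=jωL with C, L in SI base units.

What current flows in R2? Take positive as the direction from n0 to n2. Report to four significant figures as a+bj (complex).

0.06994-0.02523j A

Element admittances at ω=3580 rad/s:
  Y(R1) = 0.02632+0.000j S between n2,n1
  Y(R2) = 0.001842+0.000j S between n0,n2
  Y(C1) = 0.000+0.01024j S between n2,n0
  Y(R3) = 0.0001018+0.000j S between n0,n1
  Y(R4) = 0.4651+0.000j S between n0,n1
  Y(R5) = 0.01238+0.000j S between n1,n0
  Y(R6) = 0.0002252+0.000j S between n2,n1
  V1: constraint V(n0)−V(n1) = 45.9
Assemble and solve the 3×3 MNA system:
  V(n1)=-45.90+0.000j  V(n2)=-37.98+13.70j
  i(V1)=-22.13-0.3636j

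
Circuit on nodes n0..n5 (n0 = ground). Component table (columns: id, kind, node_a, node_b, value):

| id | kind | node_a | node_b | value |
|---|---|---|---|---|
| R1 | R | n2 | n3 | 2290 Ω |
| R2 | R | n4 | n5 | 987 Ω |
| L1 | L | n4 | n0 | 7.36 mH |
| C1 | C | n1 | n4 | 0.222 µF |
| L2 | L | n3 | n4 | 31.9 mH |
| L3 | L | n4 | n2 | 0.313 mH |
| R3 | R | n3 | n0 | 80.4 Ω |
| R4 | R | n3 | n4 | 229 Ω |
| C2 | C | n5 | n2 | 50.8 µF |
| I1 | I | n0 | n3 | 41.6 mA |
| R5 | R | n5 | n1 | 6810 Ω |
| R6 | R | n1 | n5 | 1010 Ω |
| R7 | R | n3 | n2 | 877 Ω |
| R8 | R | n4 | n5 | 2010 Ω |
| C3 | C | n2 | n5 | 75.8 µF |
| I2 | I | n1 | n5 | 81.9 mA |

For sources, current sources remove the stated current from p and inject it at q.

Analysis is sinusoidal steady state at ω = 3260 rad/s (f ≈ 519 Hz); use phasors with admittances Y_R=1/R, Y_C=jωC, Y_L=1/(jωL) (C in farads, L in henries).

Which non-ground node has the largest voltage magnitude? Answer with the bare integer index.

1

Element admittances at ω=3260 rad/s:
  Y(R1) = 0.0004367+0.000j S between n2,n3
  Y(R2) = 0.001013+0.000j S between n4,n5
  Y(L1) = 0.000-0.04168j S between n4,n0
  Y(C1) = 0.000+0.0007237j S between n1,n4
  Y(L2) = 0.000-0.009616j S between n3,n4
  Y(L3) = 0.000-0.9800j S between n4,n2
  Y(R3) = 0.01244+0.000j S between n3,n0
  Y(R4) = 0.004367+0.000j S between n3,n4
  Y(C2) = 0.000+0.1656j S between n5,n2
  I1: injects 0.0416 A into n3 (from n0)
  Y(R5) = 0.0001468+0.000j S between n5,n1
  Y(R6) = 0.0009901+0.000j S between n1,n5
  Y(R7) = 0.001140+0.000j S between n3,n2
  Y(R8) = 0.0004975+0.000j S between n4,n5
  Y(C3) = 0.000+0.2471j S between n2,n5
  I2: injects 0.0819 A into n5 (from n1)
Assemble and solve the 5×5 MNA system:
  V(n1)=-50.93+32.98j  V(n2)=0.2682+0.4202j  V(n3)=2.027+1.029j  V(n4)=0.3071+0.3933j  V(n5)=0.3582+0.3632j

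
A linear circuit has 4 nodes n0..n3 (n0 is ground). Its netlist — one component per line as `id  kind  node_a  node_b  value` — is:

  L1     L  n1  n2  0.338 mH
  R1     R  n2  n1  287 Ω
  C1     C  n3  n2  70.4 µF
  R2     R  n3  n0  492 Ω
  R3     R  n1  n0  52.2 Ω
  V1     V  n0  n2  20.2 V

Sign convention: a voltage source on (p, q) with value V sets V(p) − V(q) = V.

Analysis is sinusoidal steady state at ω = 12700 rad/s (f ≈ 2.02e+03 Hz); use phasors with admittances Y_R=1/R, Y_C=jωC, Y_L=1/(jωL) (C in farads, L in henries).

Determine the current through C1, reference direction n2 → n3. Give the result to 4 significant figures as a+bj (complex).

MNA unknowns: 3 node voltages V₁..V_3 plus 1 source current (V1)
L1: Y=0.000-0.2330j on G[1,2]
R1: Y=0.003484+0.000j on G[2,1]
C1: Y=0.000+0.8941j on G[3,2]
R2: Y=0.002033+0.000j on G[3,0]
R3: Y=0.01916+0.000j on G[1,0]
V1: row V0−V2=20.2, i_V1 at 0,2
solve → V1=-20.04+1.646j, V2=-20.20+0.000j, V3=-20.20-0.04592j
aux → i_V1=-0.4250+0.03143j

-0.04106-9.333e-05j A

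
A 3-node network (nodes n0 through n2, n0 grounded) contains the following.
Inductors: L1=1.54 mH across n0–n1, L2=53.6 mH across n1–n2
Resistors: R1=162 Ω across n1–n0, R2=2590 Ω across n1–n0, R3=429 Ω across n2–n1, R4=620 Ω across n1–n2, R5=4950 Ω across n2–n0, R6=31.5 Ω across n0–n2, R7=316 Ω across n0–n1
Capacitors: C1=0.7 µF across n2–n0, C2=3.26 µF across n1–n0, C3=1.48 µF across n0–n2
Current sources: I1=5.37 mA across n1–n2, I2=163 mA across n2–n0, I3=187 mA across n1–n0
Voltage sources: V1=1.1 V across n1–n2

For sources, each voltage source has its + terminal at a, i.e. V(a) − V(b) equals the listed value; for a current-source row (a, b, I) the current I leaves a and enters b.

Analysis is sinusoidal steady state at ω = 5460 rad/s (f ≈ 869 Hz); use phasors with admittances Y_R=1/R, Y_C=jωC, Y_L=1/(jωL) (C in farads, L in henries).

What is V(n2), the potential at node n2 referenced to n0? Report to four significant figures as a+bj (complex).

-2.573-2.841j V

Element admittances at ω=5460 rad/s:
  Y(L1) = 0.000-0.1189j S between n0,n1
  Y(R1) = 0.006173+0.000j S between n1,n0
  Y(R2) = 0.0003861+0.000j S between n1,n0
  Y(C1) = 0.000+0.003822j S between n2,n0
  Y(R3) = 0.002331+0.000j S between n2,n1
  Y(R4) = 0.001613+0.000j S between n1,n2
  Y(R5) = 0.0002020+0.000j S between n2,n0
  Y(C2) = 0.000+0.01780j S between n1,n0
  Y(R6) = 0.03175+0.000j S between n0,n2
  Y(L2) = 0.000-0.003417j S between n1,n2
  Y(C3) = 0.000+0.008081j S between n0,n2
  I1: injects 0.00537 A into n2 (from n1)
  Y(R7) = 0.003165+0.000j S between n0,n1
  I2: injects 0.163 A into n0 (from n2)
  I3: injects 0.187 A into n0 (from n1)
  V1: constraint V(n1)−V(n2) = 1.1
Assemble and solve the 3×3 MNA system:
  V(n1)=-1.473-2.841j  V(n2)=-2.573-2.841j
  i(V1)=0.1049-0.1176j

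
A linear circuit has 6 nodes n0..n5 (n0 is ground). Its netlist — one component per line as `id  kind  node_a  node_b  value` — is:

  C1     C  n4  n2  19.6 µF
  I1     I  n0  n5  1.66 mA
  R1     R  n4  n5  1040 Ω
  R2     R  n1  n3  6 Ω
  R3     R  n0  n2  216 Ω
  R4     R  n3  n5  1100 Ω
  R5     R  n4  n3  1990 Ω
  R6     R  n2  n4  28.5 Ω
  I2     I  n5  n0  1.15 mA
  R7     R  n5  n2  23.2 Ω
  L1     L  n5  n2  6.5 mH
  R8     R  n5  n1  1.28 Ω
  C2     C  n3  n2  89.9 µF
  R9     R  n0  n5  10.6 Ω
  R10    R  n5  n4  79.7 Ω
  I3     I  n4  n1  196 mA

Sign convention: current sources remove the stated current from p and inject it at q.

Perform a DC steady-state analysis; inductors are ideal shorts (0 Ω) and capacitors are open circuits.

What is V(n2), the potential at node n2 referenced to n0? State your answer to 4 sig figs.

0.005153 V

Element admittances at DC:
  Y(C1) = 0.000 S between n4,n2
  I1: injects 0.00166 A into n5 (from n0)
  Y(R1) = 0.0009615 S between n4,n5
  Y(R2) = 0.1667 S between n1,n3
  Y(R3) = 0.004630 S between n0,n2
  Y(R4) = 0.0009091 S between n3,n5
  Y(R5) = 0.0005025 S between n4,n3
  Y(R6) = 0.03509 S between n2,n4
  I2: injects 0.00115 A into n0 (from n5)
  Y(R7) = 0.04310 S between n5,n2
  L1: short n5↔n2 (DC inductor)
  Y(R8) = 0.7812 S between n5,n1
  Y(C2) = 0.000 S between n3,n2
  Y(R9) = 0.09434 S between n0,n5
  Y(R10) = 0.01255 S between n5,n4
  I3: injects 0.196 A into n1 (from n4)
Assemble and solve the 6×6 MNA system:
  V(n1)=0.2530  V(n2)=0.005153  V(n3)=0.2390  V(n4)=-3.984  V(n5)=0.005153
  i(L1)=0.1400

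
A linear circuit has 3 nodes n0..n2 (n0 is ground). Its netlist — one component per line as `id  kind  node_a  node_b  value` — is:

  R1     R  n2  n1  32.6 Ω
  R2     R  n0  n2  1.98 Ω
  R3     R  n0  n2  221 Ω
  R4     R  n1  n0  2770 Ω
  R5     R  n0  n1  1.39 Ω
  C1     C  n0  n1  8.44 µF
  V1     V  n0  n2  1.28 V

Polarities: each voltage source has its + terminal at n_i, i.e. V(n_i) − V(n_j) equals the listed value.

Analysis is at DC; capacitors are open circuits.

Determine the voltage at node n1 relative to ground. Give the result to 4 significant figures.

Element admittances at DC:
  Y(R1) = 0.03067 S between n2,n1
  Y(R2) = 0.5051 S between n0,n2
  Y(R3) = 0.004525 S between n0,n2
  Y(R4) = 0.0003610 S between n1,n0
  Y(R5) = 0.7194 S between n0,n1
  Y(C1) = 0.000 S between n0,n1
  V1: constraint V(n0)−V(n2) = 1.28
Assemble and solve the 3×3 MNA system:
  V(n1)=-0.05232  V(n2)=-1.280
  i(V1)=-0.6899

-0.05232 V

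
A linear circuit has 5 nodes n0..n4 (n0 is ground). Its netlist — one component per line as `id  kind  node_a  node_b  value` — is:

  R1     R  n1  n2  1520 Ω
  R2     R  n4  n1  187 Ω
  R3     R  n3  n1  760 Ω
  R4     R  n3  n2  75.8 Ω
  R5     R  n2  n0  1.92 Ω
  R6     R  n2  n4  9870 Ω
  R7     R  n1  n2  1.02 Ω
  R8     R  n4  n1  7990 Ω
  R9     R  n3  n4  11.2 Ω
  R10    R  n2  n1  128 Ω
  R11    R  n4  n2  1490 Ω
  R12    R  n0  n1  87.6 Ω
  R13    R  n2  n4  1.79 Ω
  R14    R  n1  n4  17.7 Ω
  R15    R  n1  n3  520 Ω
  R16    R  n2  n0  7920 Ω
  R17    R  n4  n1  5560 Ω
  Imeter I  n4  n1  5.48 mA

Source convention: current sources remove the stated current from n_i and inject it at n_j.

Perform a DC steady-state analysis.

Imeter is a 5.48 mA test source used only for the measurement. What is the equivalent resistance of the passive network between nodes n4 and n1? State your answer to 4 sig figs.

MNA unknowns: 4 node voltages V₁..V_4
R1: Y=0.0006579 on G[1,2]
R2: Y=0.005348 on G[4,1]
R3: Y=0.001316 on G[3,1]
R4: Y=0.01319 on G[3,2]
R5: Y=0.5208 on G[2,0]
R6: Y=0.0001013 on G[2,4]
R7: Y=0.9804 on G[1,2]
R8: Y=0.0001252 on G[4,1]
R9: Y=0.08929 on G[3,4]
R10: Y=0.007812 on G[2,1]
R11: Y=0.0006711 on G[4,2]
R12: Y=0.01142 on G[0,1]
R13: Y=0.5587 on G[2,4]
R14: Y=0.05650 on G[1,4]
R15: Y=0.001923 on G[1,3]
R16: Y=0.0001263 on G[2,0]
R17: Y=0.0001799 on G[4,1]
Imeter: z[4]−=0.00548, z[1]+=0.00548
solve → V1=0.004548, V2=-9.966e-05, V3=-0.006840, V4=-0.008249

R_eq = 2.335 Ω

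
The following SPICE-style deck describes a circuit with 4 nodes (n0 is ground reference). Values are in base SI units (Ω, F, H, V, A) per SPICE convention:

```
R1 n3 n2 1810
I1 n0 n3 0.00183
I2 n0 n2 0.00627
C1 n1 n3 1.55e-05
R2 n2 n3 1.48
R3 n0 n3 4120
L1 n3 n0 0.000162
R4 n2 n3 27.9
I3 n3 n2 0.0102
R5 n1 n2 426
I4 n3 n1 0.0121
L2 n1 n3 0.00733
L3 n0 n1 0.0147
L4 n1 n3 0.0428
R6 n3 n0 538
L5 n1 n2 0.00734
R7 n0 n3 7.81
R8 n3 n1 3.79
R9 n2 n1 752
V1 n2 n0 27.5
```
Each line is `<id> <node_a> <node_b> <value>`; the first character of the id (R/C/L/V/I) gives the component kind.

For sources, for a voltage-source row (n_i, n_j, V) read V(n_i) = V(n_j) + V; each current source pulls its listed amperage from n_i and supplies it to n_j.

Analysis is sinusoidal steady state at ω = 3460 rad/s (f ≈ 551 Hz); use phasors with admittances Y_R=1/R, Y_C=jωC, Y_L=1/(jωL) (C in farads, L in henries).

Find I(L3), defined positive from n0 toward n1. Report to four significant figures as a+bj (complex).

MNA unknowns: 3 node voltages V₁..V_3 plus 1 source current (V1)
R1: Y=0.0005525+0.000j on G[3,2]
I1: z[0]−=0.00183, z[3]+=0.00183
I2: z[0]−=0.00627, z[2]+=0.00627
C1: Y=0.000+0.05363j on G[1,3]
R2: Y=0.6757+0.000j on G[2,3]
R3: Y=0.0002427+0.000j on G[0,3]
L1: Y=0.000-1.784j on G[3,0]
R4: Y=0.03584+0.000j on G[2,3]
I3: z[3]−=0.0102, z[2]+=0.0102
R5: Y=0.002347+0.000j on G[1,2]
I4: z[3]−=0.0121, z[1]+=0.0121
L2: Y=0.000-0.03943j on G[1,3]
L3: Y=0.000-0.01966j on G[0,1]
L4: Y=0.000-0.006753j on G[1,3]
R6: Y=0.001859+0.000j on G[3,0]
L5: Y=0.000-0.03938j on G[1,2]
R7: Y=0.1280+0.000j on G[0,3]
R8: Y=0.2639+0.000j on G[3,1]
R9: Y=0.001330+0.000j on G[2,1]
V1: row V2−V0=27.5, i_V1 at 2,0
solve → V1=3.679+5.346j, V2=27.50+0.000j, V3=4.592+8.676j
aux → i_V1=-16.17+7.135j

-0.1051+0.07234j A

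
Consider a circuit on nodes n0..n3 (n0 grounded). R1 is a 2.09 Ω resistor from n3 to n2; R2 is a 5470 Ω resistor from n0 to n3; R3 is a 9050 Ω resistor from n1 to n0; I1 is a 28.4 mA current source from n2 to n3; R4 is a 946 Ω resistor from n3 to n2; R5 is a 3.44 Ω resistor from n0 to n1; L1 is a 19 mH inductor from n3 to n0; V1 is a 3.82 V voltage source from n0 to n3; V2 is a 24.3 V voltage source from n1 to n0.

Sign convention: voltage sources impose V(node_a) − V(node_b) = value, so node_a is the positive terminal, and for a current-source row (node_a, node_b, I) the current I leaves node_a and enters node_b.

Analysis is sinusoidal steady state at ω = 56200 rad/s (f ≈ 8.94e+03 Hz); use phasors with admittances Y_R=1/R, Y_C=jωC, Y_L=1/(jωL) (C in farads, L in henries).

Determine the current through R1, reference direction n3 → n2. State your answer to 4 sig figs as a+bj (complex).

0.02834+0.000j A

Element admittances at ω=56200 rad/s:
  Y(R1) = 0.4785+0.000j S between n3,n2
  Y(R2) = 0.0001828+0.000j S between n0,n3
  Y(R3) = 0.0001105+0.000j S between n1,n0
  I1: injects 0.0284 A into n3 (from n2)
  Y(R4) = 0.001057+0.000j S between n3,n2
  Y(R5) = 0.2907+0.000j S between n0,n1
  Y(L1) = 0.000-0.0009365j S between n3,n0
  V1: constraint V(n0)−V(n3) = 3.82
  V2: constraint V(n1)−V(n0) = 24.3
Assemble and solve the 5×5 MNA system:
  V(n1)=24.30+0.000j  V(n2)=-3.879+0.000j  V(n3)=-3.820+0.000j
  i(V1)=-0.0006984+0.003577j  i(V2)=-7.067+0.000j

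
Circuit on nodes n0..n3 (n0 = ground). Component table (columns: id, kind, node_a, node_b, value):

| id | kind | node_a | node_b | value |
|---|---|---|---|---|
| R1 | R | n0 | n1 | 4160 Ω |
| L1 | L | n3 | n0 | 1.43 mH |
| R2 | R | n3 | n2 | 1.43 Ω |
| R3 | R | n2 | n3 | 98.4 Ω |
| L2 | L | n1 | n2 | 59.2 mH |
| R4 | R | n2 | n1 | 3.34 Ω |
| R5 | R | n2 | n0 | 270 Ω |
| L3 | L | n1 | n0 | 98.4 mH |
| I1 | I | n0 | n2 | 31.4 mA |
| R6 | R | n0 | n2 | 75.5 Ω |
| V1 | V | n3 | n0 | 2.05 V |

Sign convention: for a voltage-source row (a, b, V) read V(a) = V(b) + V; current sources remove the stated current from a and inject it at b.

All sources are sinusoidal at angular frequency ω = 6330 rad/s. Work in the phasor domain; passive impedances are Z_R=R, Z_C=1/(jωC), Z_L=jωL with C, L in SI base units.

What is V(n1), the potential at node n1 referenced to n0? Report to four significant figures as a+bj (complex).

Element admittances at ω=6330 rad/s:
  Y(R1) = 0.0002404+0.000j S between n0,n1
  Y(L1) = 0.000-0.1105j S between n3,n0
  Y(R2) = 0.6993+0.000j S between n3,n2
  Y(R3) = 0.01016+0.000j S between n2,n3
  Y(L2) = 0.000-0.002669j S between n1,n2
  Y(R4) = 0.2994+0.000j S between n2,n1
  Y(R5) = 0.003704+0.000j S between n2,n0
  Y(L3) = 0.000-0.001605j S between n1,n0
  I1: injects 0.0314 A into n2 (from n0)
  Y(R6) = 0.01325+0.000j S between n0,n2
  V1: constraint V(n3)−V(n0) = 2.05
Assemble and solve the 4×4 MNA system:
  V(n1)=2.043+0.01544j  V(n2)=2.045+0.004510j  V(n3)=2.050+0.000j
  i(V1)=-0.003771+0.2297j

2.043+0.01544j V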